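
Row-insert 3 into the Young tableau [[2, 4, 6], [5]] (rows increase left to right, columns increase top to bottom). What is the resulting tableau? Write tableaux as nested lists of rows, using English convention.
In row 1, 3 replaces 4 (the leftmost entry greater than 3); 4 is bumped to row 2. In row 2, 4 replaces 5 (the leftmost entry greater than 4); 5 is bumped to row 3. 5 starts a new row 3. The new tableau is [[2, 3, 6], [4], [5]].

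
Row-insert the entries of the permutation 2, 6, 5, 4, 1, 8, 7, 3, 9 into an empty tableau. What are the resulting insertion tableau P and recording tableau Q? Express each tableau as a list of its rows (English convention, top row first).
P = [[1, 3, 7, 9], [2, 4], [5, 8], [6]], Q = [[1, 2, 6, 9], [3, 7], [4, 8], [5]]

Insert each entry of the permutation into P by Schensted row insertion, recording in Q the position of each new cell.

After inserting 2: P = [[2]].
After inserting 6: P = [[2, 6]].
After inserting 5: P = [[2, 5], [6]].
After inserting 4: P = [[2, 4], [5], [6]].
After inserting 1: P = [[1, 4], [2], [5], [6]].
After inserting 8: P = [[1, 4, 8], [2], [5], [6]].
After inserting 7: P = [[1, 4, 7], [2, 8], [5], [6]].
After inserting 3: P = [[1, 3, 7], [2, 4], [5, 8], [6]].
After inserting 9: P = [[1, 3, 7, 9], [2, 4], [5, 8], [6]].

So P = [[1, 3, 7, 9], [2, 4], [5, 8], [6]], Q = [[1, 2, 6, 9], [3, 7], [4, 8], [5]].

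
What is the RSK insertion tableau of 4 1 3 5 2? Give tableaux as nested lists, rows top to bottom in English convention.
P = [[1, 2, 5], [3], [4]]

Insert 4: appended to row 1. P = [[4]].
Insert 1: 1 bumps 4 from row 1; 4 starts row 2. P = [[1], [4]].
Insert 3: appended to row 1. P = [[1, 3], [4]].
Insert 5: appended to row 1. P = [[1, 3, 5], [4]].
Insert 2: 2 bumps 3 from row 1; 3 bumps 4 from row 2; 4 starts row 3. P = [[1, 2, 5], [3], [4]].

So P = [[1, 2, 5], [3], [4]].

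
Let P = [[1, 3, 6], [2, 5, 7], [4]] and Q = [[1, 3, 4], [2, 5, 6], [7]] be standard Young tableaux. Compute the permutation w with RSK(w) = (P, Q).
4 2 5 7 3 6 1

Reverse RSK: for i = n, n-1, ..., 1, locate i in Q, remove the corresponding corner cell from P, and reverse-bump its entry up through P; the value ejected from row 1 is w(i).

So w = 4 2 5 7 3 6 1.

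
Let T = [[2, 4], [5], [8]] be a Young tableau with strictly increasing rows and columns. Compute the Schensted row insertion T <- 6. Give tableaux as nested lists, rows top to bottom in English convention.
6 is larger than every entry of row 1, so it is appended to row 1. The new tableau is [[2, 4, 6], [5], [8]].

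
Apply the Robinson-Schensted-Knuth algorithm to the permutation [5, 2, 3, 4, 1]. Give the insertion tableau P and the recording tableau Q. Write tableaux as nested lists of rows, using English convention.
Insert each entry of the permutation into P by Schensted row insertion, recording in Q the position of each new cell.

After inserting 5: P = [[5]].
After inserting 2: P = [[2], [5]].
After inserting 3: P = [[2, 3], [5]].
After inserting 4: P = [[2, 3, 4], [5]].
After inserting 1: P = [[1, 3, 4], [2], [5]].

So P = [[1, 3, 4], [2], [5]], Q = [[1, 3, 4], [2], [5]].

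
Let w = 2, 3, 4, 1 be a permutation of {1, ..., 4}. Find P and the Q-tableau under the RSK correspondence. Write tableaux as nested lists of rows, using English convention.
P = [[1, 3, 4], [2]], Q = [[1, 2, 3], [4]]

Insert each entry of the permutation into P by Schensted row insertion, recording in Q the position of each new cell.

Insert 2: appended to row 1. P = [[2]].
Insert 3: appended to row 1. P = [[2, 3]].
Insert 4: appended to row 1. P = [[2, 3, 4]].
Insert 1: 1 bumps 2 from row 1; 2 starts row 2. P = [[1, 3, 4], [2]].

So P = [[1, 3, 4], [2]], Q = [[1, 2, 3], [4]].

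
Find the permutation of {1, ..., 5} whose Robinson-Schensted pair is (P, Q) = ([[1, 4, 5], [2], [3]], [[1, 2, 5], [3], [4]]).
Reverse the RSK construction: for i from n down to 1, find the cell of Q containing i, remove the entry at that cell from P, and reverse-bump it up through P; the value ejected from row 1 is w(i).

Step i=5: Q has 5 at row 1, column 3; remove that cell from P, ejecting 5. So w(5) = 5. P is now [[1, 4], [2], [3]].
Step i=4: Q has 4 at row 3, column 1; remove 3 from row 3 of P and reverse-bump: 3 enters row 2 and ejects 2; 2 enters row 1 and ejects 1. So w(4) = 1. P is now [[2, 4], [3]].
Step i=3: Q has 3 at row 2, column 1; remove 3 from row 2 of P and reverse-bump: 3 enters row 1 and ejects 2. So w(3) = 2. P is now [[3, 4]].
Step i=2: Q has 2 at row 1, column 2; remove that cell from P, ejecting 4. So w(2) = 4. P is now [[3]].
Step i=1: Q has 1 at row 1, column 1; remove that cell from P, ejecting 3. So w(1) = 3. P is now [].

So w = 3 4 2 1 5.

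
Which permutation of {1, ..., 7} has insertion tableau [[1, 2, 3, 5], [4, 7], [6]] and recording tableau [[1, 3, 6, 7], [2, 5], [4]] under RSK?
6 4 7 1 2 3 5

Reverse the RSK construction: for i from n down to 1, find the cell of Q containing i, remove the entry at that cell from P, and reverse-bump it up through P; the value ejected from row 1 is w(i).

Step i=7: Q has 7 at row 1, column 4; remove that cell from P, ejecting 5. So w(7) = 5. P is now [[1, 2, 3], [4, 7], [6]].
Step i=6: Q has 6 at row 1, column 3; remove that cell from P, ejecting 3. So w(6) = 3. P is now [[1, 2], [4, 7], [6]].
Step i=5: Q has 5 at row 2, column 2; remove 7 from row 2 of P and reverse-bump: 7 enters row 1 and ejects 2. So w(5) = 2. P is now [[1, 7], [4], [6]].
Step i=4: Q has 4 at row 3, column 1; remove 6 from row 3 of P and reverse-bump: 6 enters row 2 and ejects 4; 4 enters row 1 and ejects 1. So w(4) = 1. P is now [[4, 7], [6]].
Step i=3: Q has 3 at row 1, column 2; remove that cell from P, ejecting 7. So w(3) = 7. P is now [[4], [6]].
Step i=2: Q has 2 at row 2, column 1; remove 6 from row 2 of P and reverse-bump: 6 enters row 1 and ejects 4. So w(2) = 4. P is now [[6]].
Step i=1: Q has 1 at row 1, column 1; remove that cell from P, ejecting 6. So w(1) = 6. P is now [].

So w = 6 4 7 1 2 3 5.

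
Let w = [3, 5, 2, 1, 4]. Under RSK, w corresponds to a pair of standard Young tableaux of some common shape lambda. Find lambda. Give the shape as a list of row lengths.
RSK row insertion gives P = [[1, 4], [2, 5], [3]], which has shape [2, 2, 1].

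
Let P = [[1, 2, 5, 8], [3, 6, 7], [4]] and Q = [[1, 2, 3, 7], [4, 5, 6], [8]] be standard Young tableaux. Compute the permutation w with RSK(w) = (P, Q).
Reverse the RSK construction: for i from n down to 1, find the cell of Q containing i, remove the entry at that cell from P, and reverse-bump it up through P; the value ejected from row 1 is w(i).

Step i=8: Q has 8 at row 3, column 1; remove 4 from row 3 of P and reverse-bump: 4 enters row 2 and ejects 3; 3 enters row 1 and ejects 2. So w(8) = 2. P is now [[1, 3, 5, 8], [4, 6, 7]].
Step i=7: Q has 7 at row 1, column 4; remove that cell from P, ejecting 8. So w(7) = 8. P is now [[1, 3, 5], [4, 6, 7]].
Step i=6: Q has 6 at row 2, column 3; remove 7 from row 2 of P and reverse-bump: 7 enters row 1 and ejects 5. So w(6) = 5. P is now [[1, 3, 7], [4, 6]].
Step i=5: Q has 5 at row 2, column 2; remove 6 from row 2 of P and reverse-bump: 6 enters row 1 and ejects 3. So w(5) = 3. P is now [[1, 6, 7], [4]].
Step i=4: Q has 4 at row 2, column 1; remove 4 from row 2 of P and reverse-bump: 4 enters row 1 and ejects 1. So w(4) = 1. P is now [[4, 6, 7]].
Step i=3: Q has 3 at row 1, column 3; remove that cell from P, ejecting 7. So w(3) = 7. P is now [[4, 6]].
Step i=2: Q has 2 at row 1, column 2; remove that cell from P, ejecting 6. So w(2) = 6. P is now [[4]].
Step i=1: Q has 1 at row 1, column 1; remove that cell from P, ejecting 4. So w(1) = 4. P is now [].

So w = 4 6 7 1 3 5 8 2.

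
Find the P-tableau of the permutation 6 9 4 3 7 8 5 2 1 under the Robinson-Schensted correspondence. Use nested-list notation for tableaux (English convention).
P = [[1, 5, 8], [2, 7], [3, 9], [4], [6]]

Insert 6: appended to row 1. P = [[6]].
Insert 9: appended to row 1. P = [[6, 9]].
Insert 4: 4 bumps 6 from row 1; 6 starts row 2. P = [[4, 9], [6]].
Insert 3: 3 bumps 4 from row 1; 4 bumps 6 from row 2; 6 starts row 3. P = [[3, 9], [4], [6]].
Insert 7: 7 bumps 9 from row 1; 9 appends to row 2. P = [[3, 7], [4, 9], [6]].
Insert 8: appended to row 1. P = [[3, 7, 8], [4, 9], [6]].
Insert 5: 5 bumps 7 from row 1; 7 bumps 9 from row 2; 9 appends to row 3. P = [[3, 5, 8], [4, 7], [6, 9]].
Insert 2: 2 bumps 3 from row 1; 3 bumps 4 from row 2; 4 bumps 6 from row 3; 6 starts row 4. P = [[2, 5, 8], [3, 7], [4, 9], [6]].
Insert 1: 1 bumps 2 from row 1; 2 bumps 3 from row 2; 3 bumps 4 from row 3; 4 bumps 6 from row 4; 6 starts row 5. P = [[1, 5, 8], [2, 7], [3, 9], [4], [6]].

So P = [[1, 5, 8], [2, 7], [3, 9], [4], [6]].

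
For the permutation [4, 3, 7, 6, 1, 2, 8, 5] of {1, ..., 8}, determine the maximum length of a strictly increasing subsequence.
3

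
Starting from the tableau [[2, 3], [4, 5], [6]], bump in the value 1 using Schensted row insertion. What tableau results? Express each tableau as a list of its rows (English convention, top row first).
In row 1, 1 replaces 2 (the leftmost entry greater than 1); 2 is bumped to row 2. In row 2, 2 replaces 4 (the leftmost entry greater than 2); 4 is bumped to row 3. In row 3, 4 replaces 6 (the leftmost entry greater than 4); 6 is bumped to row 4. 6 starts a new row 4. The new tableau is [[1, 3], [2, 5], [4], [6]].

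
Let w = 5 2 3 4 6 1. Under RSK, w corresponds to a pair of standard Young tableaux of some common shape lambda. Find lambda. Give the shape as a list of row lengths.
Row-insert each entry into an empty tableau.

After inserting 5: P = [[5]].
After inserting 2: P = [[2], [5]].
After inserting 3: P = [[2, 3], [5]].
After inserting 4: P = [[2, 3, 4], [5]].
After inserting 6: P = [[2, 3, 4, 6], [5]].
After inserting 1: P = [[1, 3, 4, 6], [2], [5]].

The final insertion tableau P = [[1, 3, 4, 6], [2], [5]] has shape [4, 1, 1].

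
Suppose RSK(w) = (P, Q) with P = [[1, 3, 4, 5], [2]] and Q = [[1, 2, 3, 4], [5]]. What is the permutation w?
2 3 4 5 1

Reverse the RSK construction: for i from n down to 1, find the cell of Q containing i, remove the entry at that cell from P, and reverse-bump it up through P; the value ejected from row 1 is w(i).

Step i=5: Q has 5 at row 2, column 1; remove 2 from row 2 of P and reverse-bump: 2 enters row 1 and ejects 1. So w(5) = 1. P is now [[2, 3, 4, 5]].
Step i=4: Q has 4 at row 1, column 4; remove that cell from P, ejecting 5. So w(4) = 5. P is now [[2, 3, 4]].
Step i=3: Q has 3 at row 1, column 3; remove that cell from P, ejecting 4. So w(3) = 4. P is now [[2, 3]].
Step i=2: Q has 2 at row 1, column 2; remove that cell from P, ejecting 3. So w(2) = 3. P is now [[2]].
Step i=1: Q has 1 at row 1, column 1; remove that cell from P, ejecting 2. So w(1) = 2. P is now [].

So w = 2 3 4 5 1.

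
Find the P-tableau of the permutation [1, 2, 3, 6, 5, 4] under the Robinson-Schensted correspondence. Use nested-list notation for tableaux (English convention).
Insert 1: appended to row 1. P = [[1]].
Insert 2: appended to row 1. P = [[1, 2]].
Insert 3: appended to row 1. P = [[1, 2, 3]].
Insert 6: appended to row 1. P = [[1, 2, 3, 6]].
Insert 5: 5 bumps 6 from row 1; 6 starts row 2. P = [[1, 2, 3, 5], [6]].
Insert 4: 4 bumps 5 from row 1; 5 bumps 6 from row 2; 6 starts row 3. P = [[1, 2, 3, 4], [5], [6]].

So P = [[1, 2, 3, 4], [5], [6]].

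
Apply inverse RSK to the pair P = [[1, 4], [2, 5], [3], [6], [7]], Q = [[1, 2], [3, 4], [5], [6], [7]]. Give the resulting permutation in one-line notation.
Reverse the RSK construction: for i from n down to 1, find the cell of Q containing i, remove the entry at that cell from P, and reverse-bump it up through P; the value ejected from row 1 is w(i).

Step i=7: Q has 7 at row 5, column 1; remove 7 from row 5 of P and reverse-bump: 7 enters row 4 and ejects 6; 6 enters row 3 and ejects 3; 3 enters row 2 and ejects 2; 2 enters row 1 and ejects 1. So w(7) = 1. P is now [[2, 4], [3, 5], [6], [7]].
Step i=6: Q has 6 at row 4, column 1; remove 7 from row 4 of P and reverse-bump: 7 enters row 3 and ejects 6; 6 enters row 2 and ejects 5; 5 enters row 1 and ejects 4. So w(6) = 4. P is now [[2, 5], [3, 6], [7]].
Step i=5: Q has 5 at row 3, column 1; remove 7 from row 3 of P and reverse-bump: 7 enters row 2 and ejects 6; 6 enters row 1 and ejects 5. So w(5) = 5. P is now [[2, 6], [3, 7]].
Step i=4: Q has 4 at row 2, column 2; remove 7 from row 2 of P and reverse-bump: 7 enters row 1 and ejects 6. So w(4) = 6. P is now [[2, 7], [3]].
Step i=3: Q has 3 at row 2, column 1; remove 3 from row 2 of P and reverse-bump: 3 enters row 1 and ejects 2. So w(3) = 2. P is now [[3, 7]].
Step i=2: Q has 2 at row 1, column 2; remove that cell from P, ejecting 7. So w(2) = 7. P is now [[3]].
Step i=1: Q has 1 at row 1, column 1; remove that cell from P, ejecting 3. So w(1) = 3. P is now [].

So w = 3 7 2 6 5 4 1.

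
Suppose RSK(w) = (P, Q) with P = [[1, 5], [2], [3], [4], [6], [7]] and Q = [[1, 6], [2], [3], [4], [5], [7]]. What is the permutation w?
7 6 4 3 2 5 1

Reverse the RSK construction: for i from n down to 1, find the cell of Q containing i, remove the entry at that cell from P, and reverse-bump it up through P; the value ejected from row 1 is w(i).

Step i=7: Q has 7 at row 6, column 1; remove 7 from row 6 of P and reverse-bump: 7 enters row 5 and ejects 6; 6 enters row 4 and ejects 4; 4 enters row 3 and ejects 3; 3 enters row 2 and ejects 2; 2 enters row 1 and ejects 1. So w(7) = 1. P is now [[2, 5], [3], [4], [6], [7]].
Step i=6: Q has 6 at row 1, column 2; remove that cell from P, ejecting 5. So w(6) = 5. P is now [[2], [3], [4], [6], [7]].
Step i=5: Q has 5 at row 5, column 1; remove 7 from row 5 of P and reverse-bump: 7 enters row 4 and ejects 6; 6 enters row 3 and ejects 4; 4 enters row 2 and ejects 3; 3 enters row 1 and ejects 2. So w(5) = 2. P is now [[3], [4], [6], [7]].
Step i=4: Q has 4 at row 4, column 1; remove 7 from row 4 of P and reverse-bump: 7 enters row 3 and ejects 6; 6 enters row 2 and ejects 4; 4 enters row 1 and ejects 3. So w(4) = 3. P is now [[4], [6], [7]].
Step i=3: Q has 3 at row 3, column 1; remove 7 from row 3 of P and reverse-bump: 7 enters row 2 and ejects 6; 6 enters row 1 and ejects 4. So w(3) = 4. P is now [[6], [7]].
Step i=2: Q has 2 at row 2, column 1; remove 7 from row 2 of P and reverse-bump: 7 enters row 1 and ejects 6. So w(2) = 6. P is now [[7]].
Step i=1: Q has 1 at row 1, column 1; remove that cell from P, ejecting 7. So w(1) = 7. P is now [].

So w = 7 6 4 3 2 5 1.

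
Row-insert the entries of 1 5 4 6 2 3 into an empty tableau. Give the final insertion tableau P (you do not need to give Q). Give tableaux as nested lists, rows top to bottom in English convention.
P = [[1, 2, 3], [4, 6], [5]]

Insert 1: appended to row 1. P = [[1]].
Insert 5: appended to row 1. P = [[1, 5]].
Insert 4: 4 bumps 5 from row 1; 5 starts row 2. P = [[1, 4], [5]].
Insert 6: appended to row 1. P = [[1, 4, 6], [5]].
Insert 2: 2 bumps 4 from row 1; 4 bumps 5 from row 2; 5 starts row 3. P = [[1, 2, 6], [4], [5]].
Insert 3: 3 bumps 6 from row 1; 6 appends to row 2. P = [[1, 2, 3], [4, 6], [5]].

So P = [[1, 2, 3], [4, 6], [5]].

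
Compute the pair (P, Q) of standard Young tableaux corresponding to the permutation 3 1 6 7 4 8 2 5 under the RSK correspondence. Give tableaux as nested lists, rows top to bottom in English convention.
P = [[1, 2, 5, 8], [3, 4, 7], [6]], Q = [[1, 3, 4, 6], [2, 5, 8], [7]]

Insert each entry of the permutation into P by Schensted row insertion, recording in Q the position of each new cell.

Insert 3: appended to row 1. P = [[3]].
Insert 1: 1 bumps 3 from row 1; 3 starts row 2. P = [[1], [3]].
Insert 6: appended to row 1. P = [[1, 6], [3]].
Insert 7: appended to row 1. P = [[1, 6, 7], [3]].
Insert 4: 4 bumps 6 from row 1; 6 appends to row 2. P = [[1, 4, 7], [3, 6]].
Insert 8: appended to row 1. P = [[1, 4, 7, 8], [3, 6]].
Insert 2: 2 bumps 4 from row 1; 4 bumps 6 from row 2; 6 starts row 3. P = [[1, 2, 7, 8], [3, 4], [6]].
Insert 5: 5 bumps 7 from row 1; 7 appends to row 2. P = [[1, 2, 5, 8], [3, 4, 7], [6]].

So P = [[1, 2, 5, 8], [3, 4, 7], [6]], Q = [[1, 3, 4, 6], [2, 5, 8], [7]].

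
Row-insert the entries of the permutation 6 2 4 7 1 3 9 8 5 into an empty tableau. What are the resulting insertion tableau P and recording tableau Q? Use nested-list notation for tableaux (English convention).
P = [[1, 3, 5, 8], [2, 4, 7], [6, 9]], Q = [[1, 3, 4, 7], [2, 6, 8], [5, 9]]

Insert each entry of the permutation into P by Schensted row insertion, recording in Q the position of each new cell.

Insert 6: appended to row 1. P = [[6]], Q = [[1]].
Insert 2: 2 bumps 6 from row 1; 6 starts row 2. P = [[2], [6]], Q = [[1], [2]].
Insert 4: appended to row 1. P = [[2, 4], [6]], Q = [[1, 3], [2]].
Insert 7: appended to row 1. P = [[2, 4, 7], [6]], Q = [[1, 3, 4], [2]].
Insert 1: 1 bumps 2 from row 1; 2 bumps 6 from row 2; 6 starts row 3. P = [[1, 4, 7], [2], [6]], Q = [[1, 3, 4], [2], [5]].
Insert 3: 3 bumps 4 from row 1; 4 appends to row 2. P = [[1, 3, 7], [2, 4], [6]], Q = [[1, 3, 4], [2, 6], [5]].
Insert 9: appended to row 1. P = [[1, 3, 7, 9], [2, 4], [6]], Q = [[1, 3, 4, 7], [2, 6], [5]].
Insert 8: 8 bumps 9 from row 1; 9 appends to row 2. P = [[1, 3, 7, 8], [2, 4, 9], [6]], Q = [[1, 3, 4, 7], [2, 6, 8], [5]].
Insert 5: 5 bumps 7 from row 1; 7 bumps 9 from row 2; 9 appends to row 3. P = [[1, 3, 5, 8], [2, 4, 7], [6, 9]], Q = [[1, 3, 4, 7], [2, 6, 8], [5, 9]].

So P = [[1, 3, 5, 8], [2, 4, 7], [6, 9]], Q = [[1, 3, 4, 7], [2, 6, 8], [5, 9]].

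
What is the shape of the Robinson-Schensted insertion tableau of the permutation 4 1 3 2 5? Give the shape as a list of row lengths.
[3, 1, 1]

Row-insert each entry into an empty tableau.

After inserting 4: P = [[4]].
After inserting 1: P = [[1], [4]].
After inserting 3: P = [[1, 3], [4]].
After inserting 2: P = [[1, 2], [3], [4]].
After inserting 5: P = [[1, 2, 5], [3], [4]].

The final insertion tableau P = [[1, 2, 5], [3], [4]] has shape [3, 1, 1].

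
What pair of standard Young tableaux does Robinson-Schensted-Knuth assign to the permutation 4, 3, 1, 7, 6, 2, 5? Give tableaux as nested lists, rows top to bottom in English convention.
Insert each entry of the permutation into P by Schensted row insertion, recording in Q the position of each new cell.

Insert 4: appended to row 1. P = [[4]].
Insert 3: 3 bumps 4 from row 1; 4 starts row 2. P = [[3], [4]].
Insert 1: 1 bumps 3 from row 1; 3 bumps 4 from row 2; 4 starts row 3. P = [[1], [3], [4]].
Insert 7: appended to row 1. P = [[1, 7], [3], [4]].
Insert 6: 6 bumps 7 from row 1; 7 appends to row 2. P = [[1, 6], [3, 7], [4]].
Insert 2: 2 bumps 6 from row 1; 6 bumps 7 from row 2; 7 appends to row 3. P = [[1, 2], [3, 6], [4, 7]].
Insert 5: appended to row 1. P = [[1, 2, 5], [3, 6], [4, 7]].

So P = [[1, 2, 5], [3, 6], [4, 7]], Q = [[1, 4, 7], [2, 5], [3, 6]].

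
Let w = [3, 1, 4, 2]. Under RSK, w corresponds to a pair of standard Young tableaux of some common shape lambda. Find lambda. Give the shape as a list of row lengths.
[2, 2]

RSK row insertion gives P = [[1, 2], [3, 4]], which has shape [2, 2].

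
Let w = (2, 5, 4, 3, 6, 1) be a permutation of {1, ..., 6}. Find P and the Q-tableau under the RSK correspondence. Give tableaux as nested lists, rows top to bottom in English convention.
P = [[1, 3, 6], [2], [4], [5]], Q = [[1, 2, 5], [3], [4], [6]]

Insert each entry of the permutation into P by Schensted row insertion, recording in Q the position of each new cell.

Insert 2: appended to row 1. P = [[2]].
Insert 5: appended to row 1. P = [[2, 5]].
Insert 4: 4 bumps 5 from row 1; 5 starts row 2. P = [[2, 4], [5]].
Insert 3: 3 bumps 4 from row 1; 4 bumps 5 from row 2; 5 starts row 3. P = [[2, 3], [4], [5]].
Insert 6: appended to row 1. P = [[2, 3, 6], [4], [5]].
Insert 1: 1 bumps 2 from row 1; 2 bumps 4 from row 2; 4 bumps 5 from row 3; 5 starts row 4. P = [[1, 3, 6], [2], [4], [5]].

So P = [[1, 3, 6], [2], [4], [5]], Q = [[1, 2, 5], [3], [4], [6]].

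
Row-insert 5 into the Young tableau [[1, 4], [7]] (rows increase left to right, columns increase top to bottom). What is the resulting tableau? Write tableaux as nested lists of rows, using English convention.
[[1, 4, 5], [7]]

5 is larger than every entry of row 1, so it is appended to row 1. The new tableau is [[1, 4, 5], [7]].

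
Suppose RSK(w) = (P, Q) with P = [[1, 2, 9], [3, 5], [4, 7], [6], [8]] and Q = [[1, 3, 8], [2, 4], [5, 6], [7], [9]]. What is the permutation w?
6 4 8 7 1 5 3 9 2

Reverse the RSK construction: for i from n down to 1, find the cell of Q containing i, remove the entry at that cell from P, and reverse-bump it up through P; the value ejected from row 1 is w(i).

Step i=9: Q has 9 at row 5, column 1; remove 8 from row 5 of P and reverse-bump: 8 enters row 4 and ejects 6; 6 enters row 3 and ejects 4; 4 enters row 2 and ejects 3; 3 enters row 1 and ejects 2. So w(9) = 2. P is now [[1, 3, 9], [4, 5], [6, 7], [8]].
Step i=8: Q has 8 at row 1, column 3; remove that cell from P, ejecting 9. So w(8) = 9. P is now [[1, 3], [4, 5], [6, 7], [8]].
Step i=7: Q has 7 at row 4, column 1; remove 8 from row 4 of P and reverse-bump: 8 enters row 3 and ejects 7; 7 enters row 2 and ejects 5; 5 enters row 1 and ejects 3. So w(7) = 3. P is now [[1, 5], [4, 7], [6, 8]].
Step i=6: Q has 6 at row 3, column 2; remove 8 from row 3 of P and reverse-bump: 8 enters row 2 and ejects 7; 7 enters row 1 and ejects 5. So w(6) = 5. P is now [[1, 7], [4, 8], [6]].
Step i=5: Q has 5 at row 3, column 1; remove 6 from row 3 of P and reverse-bump: 6 enters row 2 and ejects 4; 4 enters row 1 and ejects 1. So w(5) = 1. P is now [[4, 7], [6, 8]].
Step i=4: Q has 4 at row 2, column 2; remove 8 from row 2 of P and reverse-bump: 8 enters row 1 and ejects 7. So w(4) = 7. P is now [[4, 8], [6]].
Step i=3: Q has 3 at row 1, column 2; remove that cell from P, ejecting 8. So w(3) = 8. P is now [[4], [6]].
Step i=2: Q has 2 at row 2, column 1; remove 6 from row 2 of P and reverse-bump: 6 enters row 1 and ejects 4. So w(2) = 4. P is now [[6]].
Step i=1: Q has 1 at row 1, column 1; remove that cell from P, ejecting 6. So w(1) = 6. P is now [].

So w = 6 4 8 7 1 5 3 9 2.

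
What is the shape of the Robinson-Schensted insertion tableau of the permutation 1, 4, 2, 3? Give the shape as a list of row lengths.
RSK row insertion gives P = [[1, 2, 3], [4]], which has shape [3, 1].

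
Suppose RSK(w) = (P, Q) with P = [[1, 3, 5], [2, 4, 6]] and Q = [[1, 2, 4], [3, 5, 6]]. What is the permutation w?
Reverse the RSK construction: for i from n down to 1, find the cell of Q containing i, remove the entry at that cell from P, and reverse-bump it up through P; the value ejected from row 1 is w(i).

Step i=6: Q has 6 at row 2, column 3; remove 6 from row 2 of P and reverse-bump: 6 enters row 1 and ejects 5. So w(6) = 5. P is now [[1, 3, 6], [2, 4]].
Step i=5: Q has 5 at row 2, column 2; remove 4 from row 2 of P and reverse-bump: 4 enters row 1 and ejects 3. So w(5) = 3. P is now [[1, 4, 6], [2]].
Step i=4: Q has 4 at row 1, column 3; remove that cell from P, ejecting 6. So w(4) = 6. P is now [[1, 4], [2]].
Step i=3: Q has 3 at row 2, column 1; remove 2 from row 2 of P and reverse-bump: 2 enters row 1 and ejects 1. So w(3) = 1. P is now [[2, 4]].
Step i=2: Q has 2 at row 1, column 2; remove that cell from P, ejecting 4. So w(2) = 4. P is now [[2]].
Step i=1: Q has 1 at row 1, column 1; remove that cell from P, ejecting 2. So w(1) = 2. P is now [].

So w = 2 4 1 6 3 5.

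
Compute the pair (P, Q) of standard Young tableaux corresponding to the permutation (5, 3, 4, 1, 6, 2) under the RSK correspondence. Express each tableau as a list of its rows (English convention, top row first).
Insert each entry of the permutation into P by Schensted row insertion, recording in Q the position of each new cell.

Insert 5: appended to row 1. P = [[5]], Q = [[1]].
Insert 3: 3 bumps 5 from row 1; 5 starts row 2. P = [[3], [5]], Q = [[1], [2]].
Insert 4: appended to row 1. P = [[3, 4], [5]], Q = [[1, 3], [2]].
Insert 1: 1 bumps 3 from row 1; 3 bumps 5 from row 2; 5 starts row 3. P = [[1, 4], [3], [5]], Q = [[1, 3], [2], [4]].
Insert 6: appended to row 1. P = [[1, 4, 6], [3], [5]], Q = [[1, 3, 5], [2], [4]].
Insert 2: 2 bumps 4 from row 1; 4 appends to row 2. P = [[1, 2, 6], [3, 4], [5]], Q = [[1, 3, 5], [2, 6], [4]].

So P = [[1, 2, 6], [3, 4], [5]], Q = [[1, 3, 5], [2, 6], [4]].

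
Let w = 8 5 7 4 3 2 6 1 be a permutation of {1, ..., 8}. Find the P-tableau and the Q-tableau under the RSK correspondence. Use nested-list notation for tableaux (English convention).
Insert each entry of the permutation into P by Schensted row insertion, recording in Q the position of each new cell.

After inserting 8: P = [[8]].
After inserting 5: P = [[5], [8]].
After inserting 7: P = [[5, 7], [8]].
After inserting 4: P = [[4, 7], [5], [8]].
After inserting 3: P = [[3, 7], [4], [5], [8]].
After inserting 2: P = [[2, 7], [3], [4], [5], [8]].
After inserting 6: P = [[2, 6], [3, 7], [4], [5], [8]].
After inserting 1: P = [[1, 6], [2, 7], [3], [4], [5], [8]].

So P = [[1, 6], [2, 7], [3], [4], [5], [8]], Q = [[1, 3], [2, 7], [4], [5], [6], [8]].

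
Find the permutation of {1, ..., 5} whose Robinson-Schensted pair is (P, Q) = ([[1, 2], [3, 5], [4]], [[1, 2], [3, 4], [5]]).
Reverse RSK: for i = n, n-1, ..., 1, locate i in Q, remove the corresponding corner cell from P, and reverse-bump its entry up through P; the value ejected from row 1 is w(i).

So w = 4 5 1 3 2.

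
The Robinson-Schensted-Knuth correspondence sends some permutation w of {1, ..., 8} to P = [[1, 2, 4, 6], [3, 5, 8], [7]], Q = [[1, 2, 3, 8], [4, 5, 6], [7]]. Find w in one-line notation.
Reverse the RSK construction: for i from n down to 1, find the cell of Q containing i, remove the entry at that cell from P, and reverse-bump it up through P; the value ejected from row 1 is w(i).

Step i=8: Q has 8 at row 1, column 4; remove that cell from P, ejecting 6. So w(8) = 6. P is now [[1, 2, 4], [3, 5, 8], [7]].
Step i=7: Q has 7 at row 3, column 1; remove 7 from row 3 of P and reverse-bump: 7 enters row 2 and ejects 5; 5 enters row 1 and ejects 4. So w(7) = 4. P is now [[1, 2, 5], [3, 7, 8]].
Step i=6: Q has 6 at row 2, column 3; remove 8 from row 2 of P and reverse-bump: 8 enters row 1 and ejects 5. So w(6) = 5. P is now [[1, 2, 8], [3, 7]].
Step i=5: Q has 5 at row 2, column 2; remove 7 from row 2 of P and reverse-bump: 7 enters row 1 and ejects 2. So w(5) = 2. P is now [[1, 7, 8], [3]].
Step i=4: Q has 4 at row 2, column 1; remove 3 from row 2 of P and reverse-bump: 3 enters row 1 and ejects 1. So w(4) = 1. P is now [[3, 7, 8]].
Step i=3: Q has 3 at row 1, column 3; remove that cell from P, ejecting 8. So w(3) = 8. P is now [[3, 7]].
Step i=2: Q has 2 at row 1, column 2; remove that cell from P, ejecting 7. So w(2) = 7. P is now [[3]].
Step i=1: Q has 1 at row 1, column 1; remove that cell from P, ejecting 3. So w(1) = 3. P is now [].

So w = 3 7 8 1 2 5 4 6.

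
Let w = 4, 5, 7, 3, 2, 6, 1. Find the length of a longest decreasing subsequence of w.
4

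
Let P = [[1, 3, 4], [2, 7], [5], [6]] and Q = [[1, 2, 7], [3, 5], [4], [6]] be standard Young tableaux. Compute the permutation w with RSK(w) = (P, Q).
Reverse the RSK construction: for i from n down to 1, find the cell of Q containing i, remove the entry at that cell from P, and reverse-bump it up through P; the value ejected from row 1 is w(i).

Step i=7: Q has 7 at row 1, column 3; remove that cell from P, ejecting 4. So w(7) = 4. P is now [[1, 3], [2, 7], [5], [6]].
Step i=6: Q has 6 at row 4, column 1; remove 6 from row 4 of P and reverse-bump: 6 enters row 3 and ejects 5; 5 enters row 2 and ejects 2; 2 enters row 1 and ejects 1. So w(6) = 1. P is now [[2, 3], [5, 7], [6]].
Step i=5: Q has 5 at row 2, column 2; remove 7 from row 2 of P and reverse-bump: 7 enters row 1 and ejects 3. So w(5) = 3. P is now [[2, 7], [5], [6]].
Step i=4: Q has 4 at row 3, column 1; remove 6 from row 3 of P and reverse-bump: 6 enters row 2 and ejects 5; 5 enters row 1 and ejects 2. So w(4) = 2. P is now [[5, 7], [6]].
Step i=3: Q has 3 at row 2, column 1; remove 6 from row 2 of P and reverse-bump: 6 enters row 1 and ejects 5. So w(3) = 5. P is now [[6, 7]].
Step i=2: Q has 2 at row 1, column 2; remove that cell from P, ejecting 7. So w(2) = 7. P is now [[6]].
Step i=1: Q has 1 at row 1, column 1; remove that cell from P, ejecting 6. So w(1) = 6. P is now [].

So w = 6 7 5 2 3 1 4.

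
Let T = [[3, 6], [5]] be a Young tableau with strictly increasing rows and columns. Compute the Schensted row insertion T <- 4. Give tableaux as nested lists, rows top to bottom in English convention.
[[3, 4], [5, 6]]

In row 1, 4 replaces 6 (the leftmost entry greater than 4); 6 is bumped to row 2. 6 is appended to row 2. The new tableau is [[3, 4], [5, 6]].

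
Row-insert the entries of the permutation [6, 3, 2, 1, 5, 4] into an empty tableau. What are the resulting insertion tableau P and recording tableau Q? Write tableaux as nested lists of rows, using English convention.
Insert each entry of the permutation into P by Schensted row insertion, recording in Q the position of each new cell.

Insert 6: appended to row 1. P = [[6]].
Insert 3: 3 bumps 6 from row 1; 6 starts row 2. P = [[3], [6]].
Insert 2: 2 bumps 3 from row 1; 3 bumps 6 from row 2; 6 starts row 3. P = [[2], [3], [6]].
Insert 1: 1 bumps 2 from row 1; 2 bumps 3 from row 2; 3 bumps 6 from row 3; 6 starts row 4. P = [[1], [2], [3], [6]].
Insert 5: appended to row 1. P = [[1, 5], [2], [3], [6]].
Insert 4: 4 bumps 5 from row 1; 5 appends to row 2. P = [[1, 4], [2, 5], [3], [6]].

So P = [[1, 4], [2, 5], [3], [6]], Q = [[1, 5], [2, 6], [3], [4]].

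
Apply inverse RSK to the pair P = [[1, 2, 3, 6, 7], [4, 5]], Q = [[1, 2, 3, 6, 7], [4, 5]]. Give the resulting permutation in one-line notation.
1 4 5 2 3 6 7

Reverse RSK: for i = n, n-1, ..., 1, locate i in Q, remove the corresponding corner cell from P, and reverse-bump its entry up through P; the value ejected from row 1 is w(i).

So w = 1 4 5 2 3 6 7.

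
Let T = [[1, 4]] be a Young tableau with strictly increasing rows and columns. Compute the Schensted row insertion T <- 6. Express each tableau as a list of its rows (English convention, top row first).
[[1, 4, 6]]

6 is larger than every entry of row 1, so it is appended to row 1. The new tableau is [[1, 4, 6]].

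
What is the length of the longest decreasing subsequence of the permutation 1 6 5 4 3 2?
5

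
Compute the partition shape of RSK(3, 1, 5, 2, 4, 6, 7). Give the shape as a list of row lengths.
Row-insert each entry into an empty tableau.

After inserting 3: P = [[3]].
After inserting 1: P = [[1], [3]].
After inserting 5: P = [[1, 5], [3]].
After inserting 2: P = [[1, 2], [3, 5]].
After inserting 4: P = [[1, 2, 4], [3, 5]].
After inserting 6: P = [[1, 2, 4, 6], [3, 5]].
After inserting 7: P = [[1, 2, 4, 6, 7], [3, 5]].

The final insertion tableau P = [[1, 2, 4, 6, 7], [3, 5]] has shape [5, 2].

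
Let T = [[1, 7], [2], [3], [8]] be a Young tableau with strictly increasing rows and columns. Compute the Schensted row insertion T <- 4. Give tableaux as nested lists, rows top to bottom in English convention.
[[1, 4], [2, 7], [3], [8]]

In row 1, 4 replaces 7 (the leftmost entry greater than 4); 7 is bumped to row 2. 7 is appended to row 2. The new tableau is [[1, 4], [2, 7], [3], [8]].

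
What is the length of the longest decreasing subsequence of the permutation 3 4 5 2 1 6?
3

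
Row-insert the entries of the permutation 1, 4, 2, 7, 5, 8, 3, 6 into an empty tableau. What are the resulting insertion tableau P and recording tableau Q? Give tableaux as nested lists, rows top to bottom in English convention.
P = [[1, 2, 3, 6], [4, 5, 8], [7]], Q = [[1, 2, 4, 6], [3, 5, 8], [7]]

Insert each entry of the permutation into P by Schensted row insertion, recording in Q the position of each new cell.

Insert 1: appended to row 1. P = [[1]], Q = [[1]].
Insert 4: appended to row 1. P = [[1, 4]], Q = [[1, 2]].
Insert 2: 2 bumps 4 from row 1; 4 starts row 2. P = [[1, 2], [4]], Q = [[1, 2], [3]].
Insert 7: appended to row 1. P = [[1, 2, 7], [4]], Q = [[1, 2, 4], [3]].
Insert 5: 5 bumps 7 from row 1; 7 appends to row 2. P = [[1, 2, 5], [4, 7]], Q = [[1, 2, 4], [3, 5]].
Insert 8: appended to row 1. P = [[1, 2, 5, 8], [4, 7]], Q = [[1, 2, 4, 6], [3, 5]].
Insert 3: 3 bumps 5 from row 1; 5 bumps 7 from row 2; 7 starts row 3. P = [[1, 2, 3, 8], [4, 5], [7]], Q = [[1, 2, 4, 6], [3, 5], [7]].
Insert 6: 6 bumps 8 from row 1; 8 appends to row 2. P = [[1, 2, 3, 6], [4, 5, 8], [7]], Q = [[1, 2, 4, 6], [3, 5, 8], [7]].

So P = [[1, 2, 3, 6], [4, 5, 8], [7]], Q = [[1, 2, 4, 6], [3, 5, 8], [7]].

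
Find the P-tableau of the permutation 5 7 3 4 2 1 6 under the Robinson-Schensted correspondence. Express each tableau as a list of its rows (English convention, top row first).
Insert 5: appended to row 1. P = [[5]].
Insert 7: appended to row 1. P = [[5, 7]].
Insert 3: 3 bumps 5 from row 1; 5 starts row 2. P = [[3, 7], [5]].
Insert 4: 4 bumps 7 from row 1; 7 appends to row 2. P = [[3, 4], [5, 7]].
Insert 2: 2 bumps 3 from row 1; 3 bumps 5 from row 2; 5 starts row 3. P = [[2, 4], [3, 7], [5]].
Insert 1: 1 bumps 2 from row 1; 2 bumps 3 from row 2; 3 bumps 5 from row 3; 5 starts row 4. P = [[1, 4], [2, 7], [3], [5]].
Insert 6: appended to row 1. P = [[1, 4, 6], [2, 7], [3], [5]].

So P = [[1, 4, 6], [2, 7], [3], [5]].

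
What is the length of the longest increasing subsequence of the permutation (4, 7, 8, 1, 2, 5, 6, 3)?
4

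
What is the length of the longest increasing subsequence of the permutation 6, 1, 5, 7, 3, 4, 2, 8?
4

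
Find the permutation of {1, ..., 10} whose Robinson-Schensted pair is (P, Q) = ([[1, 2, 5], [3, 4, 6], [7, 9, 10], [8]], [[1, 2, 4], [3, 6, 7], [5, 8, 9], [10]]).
Reverse RSK: for i = n, n-1, ..., 1, locate i in Q, remove the corresponding corner cell from P, and reverse-bump its entry up through P; the value ejected from row 1 is w(i).

So w = 8 9 3 10 1 4 7 2 6 5.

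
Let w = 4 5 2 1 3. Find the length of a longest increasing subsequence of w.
2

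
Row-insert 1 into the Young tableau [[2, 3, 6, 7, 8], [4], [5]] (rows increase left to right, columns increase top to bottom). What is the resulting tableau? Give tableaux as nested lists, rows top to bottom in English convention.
In row 1, 1 replaces 2 (the leftmost entry greater than 1); 2 is bumped to row 2. In row 2, 2 replaces 4 (the leftmost entry greater than 2); 4 is bumped to row 3. In row 3, 4 replaces 5 (the leftmost entry greater than 4); 5 is bumped to row 4. 5 starts a new row 4. The new tableau is [[1, 3, 6, 7, 8], [2], [4], [5]].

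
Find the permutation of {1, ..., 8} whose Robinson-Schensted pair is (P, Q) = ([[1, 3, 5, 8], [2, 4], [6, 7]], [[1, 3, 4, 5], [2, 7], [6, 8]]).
Reverse the RSK construction: for i from n down to 1, find the cell of Q containing i, remove the entry at that cell from P, and reverse-bump it up through P; the value ejected from row 1 is w(i).

Step i=8: Q has 8 at row 3, column 2; remove 7 from row 3 of P and reverse-bump: 7 enters row 2 and ejects 4; 4 enters row 1 and ejects 3. So w(8) = 3. P is now [[1, 4, 5, 8], [2, 7], [6]].
Step i=7: Q has 7 at row 2, column 2; remove 7 from row 2 of P and reverse-bump: 7 enters row 1 and ejects 5. So w(7) = 5. P is now [[1, 4, 7, 8], [2], [6]].
Step i=6: Q has 6 at row 3, column 1; remove 6 from row 3 of P and reverse-bump: 6 enters row 2 and ejects 2; 2 enters row 1 and ejects 1. So w(6) = 1. P is now [[2, 4, 7, 8], [6]].
Step i=5: Q has 5 at row 1, column 4; remove that cell from P, ejecting 8. So w(5) = 8. P is now [[2, 4, 7], [6]].
Step i=4: Q has 4 at row 1, column 3; remove that cell from P, ejecting 7. So w(4) = 7. P is now [[2, 4], [6]].
Step i=3: Q has 3 at row 1, column 2; remove that cell from P, ejecting 4. So w(3) = 4. P is now [[2], [6]].
Step i=2: Q has 2 at row 2, column 1; remove 6 from row 2 of P and reverse-bump: 6 enters row 1 and ejects 2. So w(2) = 2. P is now [[6]].
Step i=1: Q has 1 at row 1, column 1; remove that cell from P, ejecting 6. So w(1) = 6. P is now [].

So w = 6 2 4 7 8 1 5 3.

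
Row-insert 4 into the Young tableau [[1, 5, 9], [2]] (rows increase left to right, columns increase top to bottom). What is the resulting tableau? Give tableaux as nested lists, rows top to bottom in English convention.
In row 1, 4 replaces 5 (the leftmost entry greater than 4); 5 is bumped to row 2. 5 is appended to row 2. The new tableau is [[1, 4, 9], [2, 5]].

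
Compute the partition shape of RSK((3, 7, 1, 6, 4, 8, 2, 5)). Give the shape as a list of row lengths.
[3, 3, 1, 1]

Row-insert each entry into an empty tableau.

After inserting 3: P = [[3]].
After inserting 7: P = [[3, 7]].
After inserting 1: P = [[1, 7], [3]].
After inserting 6: P = [[1, 6], [3, 7]].
After inserting 4: P = [[1, 4], [3, 6], [7]].
After inserting 8: P = [[1, 4, 8], [3, 6], [7]].
After inserting 2: P = [[1, 2, 8], [3, 4], [6], [7]].
After inserting 5: P = [[1, 2, 5], [3, 4, 8], [6], [7]].

The final insertion tableau P = [[1, 2, 5], [3, 4, 8], [6], [7]] has shape [3, 3, 1, 1].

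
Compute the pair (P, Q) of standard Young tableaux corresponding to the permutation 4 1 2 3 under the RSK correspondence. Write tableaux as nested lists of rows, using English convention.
Insert each entry of the permutation into P by Schensted row insertion, recording in Q the position of each new cell.

After inserting 4: P = [[4]].
After inserting 1: P = [[1], [4]].
After inserting 2: P = [[1, 2], [4]].
After inserting 3: P = [[1, 2, 3], [4]].

So P = [[1, 2, 3], [4]], Q = [[1, 3, 4], [2]].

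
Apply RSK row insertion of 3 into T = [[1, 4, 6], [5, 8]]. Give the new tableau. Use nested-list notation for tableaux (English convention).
In row 1, 3 replaces 4 (the leftmost entry greater than 3); 4 is bumped to row 2. In row 2, 4 replaces 5 (the leftmost entry greater than 4); 5 is bumped to row 3. 5 starts a new row 3. The new tableau is [[1, 3, 6], [4, 8], [5]].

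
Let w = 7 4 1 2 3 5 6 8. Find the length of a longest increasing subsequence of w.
6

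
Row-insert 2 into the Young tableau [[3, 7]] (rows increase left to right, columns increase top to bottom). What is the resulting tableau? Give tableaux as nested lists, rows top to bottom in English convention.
[[2, 7], [3]]

In row 1, 2 replaces 3 (the leftmost entry greater than 2); 3 is bumped to row 2. 3 starts a new row 2. The new tableau is [[2, 7], [3]].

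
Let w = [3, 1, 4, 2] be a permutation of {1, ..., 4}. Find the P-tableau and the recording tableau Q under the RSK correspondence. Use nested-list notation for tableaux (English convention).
Insert each entry of the permutation into P by Schensted row insertion, recording in Q the position of each new cell.

Insert 3: appended to row 1. P = [[3]], Q = [[1]].
Insert 1: 1 bumps 3 from row 1; 3 starts row 2. P = [[1], [3]], Q = [[1], [2]].
Insert 4: appended to row 1. P = [[1, 4], [3]], Q = [[1, 3], [2]].
Insert 2: 2 bumps 4 from row 1; 4 appends to row 2. P = [[1, 2], [3, 4]], Q = [[1, 3], [2, 4]].

So P = [[1, 2], [3, 4]], Q = [[1, 3], [2, 4]].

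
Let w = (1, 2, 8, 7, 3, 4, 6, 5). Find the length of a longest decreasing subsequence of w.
4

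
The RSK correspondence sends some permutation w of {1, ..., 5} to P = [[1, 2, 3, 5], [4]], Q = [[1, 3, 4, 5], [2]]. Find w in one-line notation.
4 1 2 3 5

Reverse the RSK construction: for i from n down to 1, find the cell of Q containing i, remove the entry at that cell from P, and reverse-bump it up through P; the value ejected from row 1 is w(i).

Step i=5: Q has 5 at row 1, column 4; remove that cell from P, ejecting 5. So w(5) = 5. P is now [[1, 2, 3], [4]].
Step i=4: Q has 4 at row 1, column 3; remove that cell from P, ejecting 3. So w(4) = 3. P is now [[1, 2], [4]].
Step i=3: Q has 3 at row 1, column 2; remove that cell from P, ejecting 2. So w(3) = 2. P is now [[1], [4]].
Step i=2: Q has 2 at row 2, column 1; remove 4 from row 2 of P and reverse-bump: 4 enters row 1 and ejects 1. So w(2) = 1. P is now [[4]].
Step i=1: Q has 1 at row 1, column 1; remove that cell from P, ejecting 4. So w(1) = 4. P is now [].

So w = 4 1 2 3 5.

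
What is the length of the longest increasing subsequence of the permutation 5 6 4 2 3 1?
2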